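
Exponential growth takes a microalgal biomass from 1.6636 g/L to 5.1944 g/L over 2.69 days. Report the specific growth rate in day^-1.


mu = ln(X2/X1) / dt
= ln(5.1944/1.6636) / 2.69
= 0.4233 per day

0.4233 per day


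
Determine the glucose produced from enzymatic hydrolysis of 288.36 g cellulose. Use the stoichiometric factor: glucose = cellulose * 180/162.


glucose = cellulose * 180/162
= 288.36 * 180/162
= 320.4000 g

320.4000 g


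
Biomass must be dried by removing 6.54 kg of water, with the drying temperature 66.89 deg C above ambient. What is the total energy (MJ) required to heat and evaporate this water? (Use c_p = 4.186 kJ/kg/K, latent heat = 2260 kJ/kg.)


E = m_water * (4.186 * dT + 2260) / 1000
= 6.54 * (4.186 * 66.89 + 2260) / 1000
= 16.6116 MJ

16.6116 MJ


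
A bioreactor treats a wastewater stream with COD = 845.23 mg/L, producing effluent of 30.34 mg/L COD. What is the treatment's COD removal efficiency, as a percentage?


eta = (COD_in - COD_out) / COD_in * 100
= (845.23 - 30.34) / 845.23 * 100
= 96.4104%

96.4104%


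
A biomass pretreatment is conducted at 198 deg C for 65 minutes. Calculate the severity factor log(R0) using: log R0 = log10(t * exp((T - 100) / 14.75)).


logR0 = log10(t * exp((T - 100) / 14.75))
= log10(65 * exp((198 - 100) / 14.75))
= 4.6984

4.6984


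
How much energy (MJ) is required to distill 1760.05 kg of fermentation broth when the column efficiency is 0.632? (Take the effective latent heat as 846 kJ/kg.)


E = m * 846 / (eta * 1000)
= 1760.05 * 846 / (0.632 * 1000)
= 2356.0163 MJ

2356.0163 MJ


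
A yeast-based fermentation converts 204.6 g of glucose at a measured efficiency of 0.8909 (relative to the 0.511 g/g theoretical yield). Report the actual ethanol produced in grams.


Actual ethanol: m = 0.511 * 204.6 * 0.8909
m = 93.1441 g

93.1441 g


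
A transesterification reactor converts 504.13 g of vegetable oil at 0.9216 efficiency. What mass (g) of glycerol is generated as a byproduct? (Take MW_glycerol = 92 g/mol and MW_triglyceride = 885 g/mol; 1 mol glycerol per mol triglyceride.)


glycerol = oil * conv * (92/885)
= 504.13 * 0.9216 * 92 / 885
= 48.2980 g

48.2980 g


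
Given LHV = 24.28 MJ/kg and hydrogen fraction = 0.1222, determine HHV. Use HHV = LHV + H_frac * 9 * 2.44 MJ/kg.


HHV = LHV + H_frac * 9 * 2.44
= 24.28 + 0.1222 * 9 * 2.44
= 26.9635 MJ/kg

26.9635 MJ/kg


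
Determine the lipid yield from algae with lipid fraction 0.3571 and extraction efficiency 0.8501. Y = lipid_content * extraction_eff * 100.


Y = lipid_content * extraction_eff * 100
= 0.3571 * 0.8501 * 100
= 30.3571%

30.3571%


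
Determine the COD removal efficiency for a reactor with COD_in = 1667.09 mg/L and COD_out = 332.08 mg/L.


eta = (COD_in - COD_out) / COD_in * 100
= (1667.09 - 332.08) / 1667.09 * 100
= 80.0803%

80.0803%


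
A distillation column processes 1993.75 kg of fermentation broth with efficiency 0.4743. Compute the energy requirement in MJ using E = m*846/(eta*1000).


E = m * 846 / (eta * 1000)
= 1993.75 * 846 / (0.4743 * 1000)
= 3556.2144 MJ

3556.2144 MJ


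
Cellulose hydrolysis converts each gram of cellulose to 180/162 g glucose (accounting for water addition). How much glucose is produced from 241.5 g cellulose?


glucose = cellulose * 180/162
= 241.5 * 180/162
= 268.3333 g

268.3333 g


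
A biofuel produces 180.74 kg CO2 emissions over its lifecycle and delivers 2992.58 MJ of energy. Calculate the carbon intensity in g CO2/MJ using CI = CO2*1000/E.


CI = CO2 * 1000 / E
= 180.74 * 1000 / 2992.58
= 60.3960 g CO2/MJ

60.3960 g CO2/MJ


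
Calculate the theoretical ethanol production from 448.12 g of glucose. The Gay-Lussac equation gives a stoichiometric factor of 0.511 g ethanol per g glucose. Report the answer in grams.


Theoretical ethanol yield: m_EtOH = 0.511 * m_glucose
m_EtOH = 0.511 * 448.12 = 228.9893 g

228.9893 g


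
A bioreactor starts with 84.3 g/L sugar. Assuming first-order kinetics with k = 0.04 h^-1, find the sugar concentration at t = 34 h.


S = S0 * exp(-k * t)
S = 84.3 * exp(-0.04 * 34)
S = 21.6365 g/L

21.6365 g/L


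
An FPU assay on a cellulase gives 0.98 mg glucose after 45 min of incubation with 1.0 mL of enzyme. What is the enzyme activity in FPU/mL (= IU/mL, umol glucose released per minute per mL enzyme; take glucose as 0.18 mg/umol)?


Activity = glucose_mg / (0.18 mg/umol * V_mL * t_min)
= 0.98 / (0.18 * 1.0 * 45)
= 0.1210 FPU/mL

0.1210 FPU/mL


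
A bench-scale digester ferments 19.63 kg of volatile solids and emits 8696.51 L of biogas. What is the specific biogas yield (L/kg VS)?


Y = V / VS
= 8696.51 / 19.63
= 443.0214 L/kg VS

443.0214 L/kg VS


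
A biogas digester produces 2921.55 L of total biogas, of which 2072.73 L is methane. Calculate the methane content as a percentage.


CH4% = V_CH4 / V_total * 100
= 2072.73 / 2921.55 * 100
= 70.9462%

70.9462%


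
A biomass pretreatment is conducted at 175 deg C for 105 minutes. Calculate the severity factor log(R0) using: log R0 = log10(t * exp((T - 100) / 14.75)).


logR0 = log10(t * exp((T - 100) / 14.75))
= log10(105 * exp((175 - 100) / 14.75))
= 4.2295

4.2295


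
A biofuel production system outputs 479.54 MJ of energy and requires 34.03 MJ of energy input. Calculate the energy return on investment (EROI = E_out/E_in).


EROI = E_out / E_in
= 479.54 / 34.03
= 14.0917

14.0917


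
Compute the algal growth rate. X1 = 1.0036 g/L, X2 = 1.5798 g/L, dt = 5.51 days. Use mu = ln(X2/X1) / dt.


mu = ln(X2/X1) / dt
= ln(1.5798/1.0036) / 5.51
= 0.0823 per day

0.0823 per day


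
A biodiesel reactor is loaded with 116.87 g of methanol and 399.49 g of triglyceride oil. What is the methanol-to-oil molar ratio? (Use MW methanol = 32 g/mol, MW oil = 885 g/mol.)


Molar ratio = n_MeOH / n_oil = (MeOH/32) / (oil/885) = (MeOH * 885) / (32 * oil)
= (116.87 * 885) / (32 * 399.49)
= 8.0908

8.0908


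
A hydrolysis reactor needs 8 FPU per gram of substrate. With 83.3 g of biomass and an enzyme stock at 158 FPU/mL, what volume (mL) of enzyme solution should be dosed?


V = dosage * m_sub / activity
V = 8 * 83.3 / 158
V = 4.2177 mL

4.2177 mL


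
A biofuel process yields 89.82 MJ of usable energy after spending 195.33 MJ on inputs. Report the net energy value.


NEV = E_out - E_in
= 89.82 - 195.33
= -105.5100 MJ

-105.5100 MJ


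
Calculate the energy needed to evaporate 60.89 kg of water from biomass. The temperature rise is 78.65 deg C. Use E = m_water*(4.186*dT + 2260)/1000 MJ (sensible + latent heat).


E = m_water * (4.186 * dT + 2260) / 1000
= 60.89 * (4.186 * 78.65 + 2260) / 1000
= 157.6581 MJ

157.6581 MJ


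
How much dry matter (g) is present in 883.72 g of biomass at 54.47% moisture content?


Wd = Ww * (1 - MC/100)
= 883.72 * (1 - 54.47/100)
= 402.3577 g

402.3577 g


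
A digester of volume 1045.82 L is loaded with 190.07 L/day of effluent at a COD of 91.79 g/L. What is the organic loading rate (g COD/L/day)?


OLR = Q * S / V
= 190.07 * 91.79 / 1045.82
= 16.6821 g/L/day

16.6821 g/L/day


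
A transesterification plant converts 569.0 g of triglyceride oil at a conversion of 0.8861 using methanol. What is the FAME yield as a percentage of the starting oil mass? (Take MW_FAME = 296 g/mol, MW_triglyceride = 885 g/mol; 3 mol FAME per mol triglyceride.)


m_FAME = oil * conv * (3 * 296 / 885) = oil * conv * (888/885)
= 569.0 * 0.8861 * 888 / 885
= 505.9000 g
Y = m_FAME / oil * 100 = conv * (888/885) * 100
= 0.8861 * 888 / 885 * 100
= 88.91%

88.91%


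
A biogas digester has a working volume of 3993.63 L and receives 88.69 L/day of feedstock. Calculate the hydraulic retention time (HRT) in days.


HRT = V / Q
= 3993.63 / 88.69
= 45.0291 days

45.0291 days


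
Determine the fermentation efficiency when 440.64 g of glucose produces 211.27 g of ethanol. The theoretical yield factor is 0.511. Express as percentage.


Fermentation efficiency = (actual / (0.511 * glucose)) * 100
= (211.27 / (0.511 * 440.64)) * 100
= 93.8281%

93.8281%


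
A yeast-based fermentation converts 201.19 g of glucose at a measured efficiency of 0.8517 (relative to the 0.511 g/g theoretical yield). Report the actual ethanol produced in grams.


Actual ethanol: m = 0.511 * 201.19 * 0.8517
m = 87.5617 g

87.5617 g


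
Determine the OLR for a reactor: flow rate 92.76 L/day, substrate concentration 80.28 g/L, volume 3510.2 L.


OLR = Q * S / V
= 92.76 * 80.28 / 3510.2
= 2.1215 g/L/day

2.1215 g/L/day


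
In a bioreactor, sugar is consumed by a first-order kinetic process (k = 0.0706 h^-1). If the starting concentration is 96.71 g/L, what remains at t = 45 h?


S = S0 * exp(-k * t)
S = 96.71 * exp(-0.0706 * 45)
S = 4.0338 g/L

4.0338 g/L


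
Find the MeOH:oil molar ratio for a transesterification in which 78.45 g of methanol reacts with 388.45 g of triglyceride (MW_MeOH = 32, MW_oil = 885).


Molar ratio = n_MeOH / n_oil = (MeOH/32) / (oil/885) = (MeOH * 885) / (32 * oil)
= (78.45 * 885) / (32 * 388.45)
= 5.5854

5.5854


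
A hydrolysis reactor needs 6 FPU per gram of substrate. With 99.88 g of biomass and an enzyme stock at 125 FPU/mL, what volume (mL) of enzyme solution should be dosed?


V = dosage * m_sub / activity
V = 6 * 99.88 / 125
V = 4.7942 mL

4.7942 mL


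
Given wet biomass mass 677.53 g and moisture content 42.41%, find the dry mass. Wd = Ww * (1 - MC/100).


Wd = Ww * (1 - MC/100)
= 677.53 * (1 - 42.41/100)
= 390.1895 g

390.1895 g


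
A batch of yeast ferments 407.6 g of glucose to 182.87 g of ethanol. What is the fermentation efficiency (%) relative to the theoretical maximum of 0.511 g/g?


Fermentation efficiency = (actual / (0.511 * glucose)) * 100
= (182.87 / (0.511 * 407.6)) * 100
= 87.7986%

87.7986%


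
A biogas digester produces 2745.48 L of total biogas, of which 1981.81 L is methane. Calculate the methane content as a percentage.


CH4% = V_CH4 / V_total * 100
= 1981.81 / 2745.48 * 100
= 72.1845%

72.1845%


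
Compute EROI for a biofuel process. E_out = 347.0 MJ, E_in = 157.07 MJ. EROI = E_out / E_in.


EROI = E_out / E_in
= 347.0 / 157.07
= 2.2092

2.2092


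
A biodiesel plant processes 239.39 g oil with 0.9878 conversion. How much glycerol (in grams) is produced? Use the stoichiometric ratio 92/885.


glycerol = oil * conv * (92/885)
= 239.39 * 0.9878 * 92 / 885
= 24.5821 g

24.5821 g


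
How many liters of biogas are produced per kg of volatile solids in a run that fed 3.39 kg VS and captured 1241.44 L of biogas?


Y = V / VS
= 1241.44 / 3.39
= 366.2065 L/kg VS

366.2065 L/kg VS


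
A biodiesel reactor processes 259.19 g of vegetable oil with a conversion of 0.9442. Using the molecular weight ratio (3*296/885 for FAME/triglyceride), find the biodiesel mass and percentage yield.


m_FAME = oil * conv * (3 * 296 / 885) = oil * conv * (888/885)
= 259.19 * 0.9442 * 888 / 885
= 245.5568 g
Y = m_FAME / oil * 100 = conv * (888/885) * 100
= 0.9442 * 888 / 885 * 100
= 94.74%

245.5568 g FAME; Y = 94.74%


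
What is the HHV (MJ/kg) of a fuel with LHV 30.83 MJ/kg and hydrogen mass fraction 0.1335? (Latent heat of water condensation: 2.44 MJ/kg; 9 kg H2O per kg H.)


HHV = LHV + H_frac * 9 * 2.44
= 30.83 + 0.1335 * 9 * 2.44
= 33.7617 MJ/kg

33.7617 MJ/kg


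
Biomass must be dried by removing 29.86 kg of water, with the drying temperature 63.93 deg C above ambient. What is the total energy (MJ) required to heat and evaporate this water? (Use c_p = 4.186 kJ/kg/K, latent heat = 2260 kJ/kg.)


E = m_water * (4.186 * dT + 2260) / 1000
= 29.86 * (4.186 * 63.93 + 2260) / 1000
= 75.4745 MJ

75.4745 MJ


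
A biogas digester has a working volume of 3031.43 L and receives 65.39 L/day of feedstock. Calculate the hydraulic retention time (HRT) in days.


HRT = V / Q
= 3031.43 / 65.39
= 46.3592 days

46.3592 days


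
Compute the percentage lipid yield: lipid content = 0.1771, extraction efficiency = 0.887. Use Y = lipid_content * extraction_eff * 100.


Y = lipid_content * extraction_eff * 100
= 0.1771 * 0.887 * 100
= 15.7088%

15.7088%


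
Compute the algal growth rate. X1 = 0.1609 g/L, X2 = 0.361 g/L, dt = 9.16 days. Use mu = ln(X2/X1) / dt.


mu = ln(X2/X1) / dt
= ln(0.361/0.1609) / 9.16
= 0.0882 per day

0.0882 per day


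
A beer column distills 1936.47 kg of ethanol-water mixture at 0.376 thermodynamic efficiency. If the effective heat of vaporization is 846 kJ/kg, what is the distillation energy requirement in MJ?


E = m * 846 / (eta * 1000)
= 1936.47 * 846 / (0.376 * 1000)
= 4357.0575 MJ

4357.0575 MJ


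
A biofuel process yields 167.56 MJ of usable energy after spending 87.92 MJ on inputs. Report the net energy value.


NEV = E_out - E_in
= 167.56 - 87.92
= 79.6400 MJ

79.6400 MJ


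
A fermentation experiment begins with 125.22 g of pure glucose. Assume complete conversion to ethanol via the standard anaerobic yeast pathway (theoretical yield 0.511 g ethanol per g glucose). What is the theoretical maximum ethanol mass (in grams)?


Theoretical ethanol yield: m_EtOH = 0.511 * m_glucose
m_EtOH = 0.511 * 125.22 = 63.9874 g

63.9874 g


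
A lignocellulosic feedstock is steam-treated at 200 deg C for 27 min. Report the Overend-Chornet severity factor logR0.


logR0 = log10(t * exp((T - 100) / 14.75))
= log10(27 * exp((200 - 100) / 14.75))
= 4.3757

4.3757


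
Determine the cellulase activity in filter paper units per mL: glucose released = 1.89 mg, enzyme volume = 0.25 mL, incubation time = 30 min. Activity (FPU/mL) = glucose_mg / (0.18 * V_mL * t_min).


Activity = glucose_mg / (0.18 mg/umol * V_mL * t_min)
= 1.89 / (0.18 * 0.25 * 30)
= 1.4000 FPU/mL

1.4000 FPU/mL


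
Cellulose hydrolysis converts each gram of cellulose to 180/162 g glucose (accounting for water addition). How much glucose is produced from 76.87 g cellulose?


glucose = cellulose * 180/162
= 76.87 * 180/162
= 85.4111 g

85.4111 g


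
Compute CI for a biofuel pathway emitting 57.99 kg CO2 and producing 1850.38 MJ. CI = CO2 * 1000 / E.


CI = CO2 * 1000 / E
= 57.99 * 1000 / 1850.38
= 31.3395 g CO2/MJ

31.3395 g CO2/MJ


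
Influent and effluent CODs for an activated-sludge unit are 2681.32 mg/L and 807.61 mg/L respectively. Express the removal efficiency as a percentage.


eta = (COD_in - COD_out) / COD_in * 100
= (2681.32 - 807.61) / 2681.32 * 100
= 69.8801%

69.8801%


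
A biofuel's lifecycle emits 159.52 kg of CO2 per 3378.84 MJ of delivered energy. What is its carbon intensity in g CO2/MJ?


CI = CO2 * 1000 / E
= 159.52 * 1000 / 3378.84
= 47.2115 g CO2/MJ

47.2115 g CO2/MJ


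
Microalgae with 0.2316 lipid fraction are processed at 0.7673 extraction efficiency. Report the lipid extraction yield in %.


Y = lipid_content * extraction_eff * 100
= 0.2316 * 0.7673 * 100
= 17.7707%

17.7707%


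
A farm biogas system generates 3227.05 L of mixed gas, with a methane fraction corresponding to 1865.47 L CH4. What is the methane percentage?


CH4% = V_CH4 / V_total * 100
= 1865.47 / 3227.05 * 100
= 57.8073%

57.8073%


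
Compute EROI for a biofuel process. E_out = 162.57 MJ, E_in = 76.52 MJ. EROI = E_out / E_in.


EROI = E_out / E_in
= 162.57 / 76.52
= 2.1245

2.1245


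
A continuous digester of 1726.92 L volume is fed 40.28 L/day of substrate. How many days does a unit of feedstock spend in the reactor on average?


HRT = V / Q
= 1726.92 / 40.28
= 42.8729 days

42.8729 days


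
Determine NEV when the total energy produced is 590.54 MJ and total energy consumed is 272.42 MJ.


NEV = E_out - E_in
= 590.54 - 272.42
= 318.1200 MJ

318.1200 MJ


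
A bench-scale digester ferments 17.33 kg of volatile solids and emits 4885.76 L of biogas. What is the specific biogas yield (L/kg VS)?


Y = V / VS
= 4885.76 / 17.33
= 281.9250 L/kg VS

281.9250 L/kg VS


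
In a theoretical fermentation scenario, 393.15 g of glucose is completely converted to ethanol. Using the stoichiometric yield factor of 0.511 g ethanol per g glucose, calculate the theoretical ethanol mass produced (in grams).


Theoretical ethanol yield: m_EtOH = 0.511 * m_glucose
m_EtOH = 0.511 * 393.15 = 200.8996 g

200.8996 g


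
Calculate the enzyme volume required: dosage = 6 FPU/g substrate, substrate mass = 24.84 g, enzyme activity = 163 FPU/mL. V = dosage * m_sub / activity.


V = dosage * m_sub / activity
V = 6 * 24.84 / 163
V = 0.9144 mL

0.9144 mL


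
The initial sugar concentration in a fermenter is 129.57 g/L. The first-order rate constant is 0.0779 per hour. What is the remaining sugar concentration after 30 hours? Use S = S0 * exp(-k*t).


S = S0 * exp(-k * t)
S = 129.57 * exp(-0.0779 * 30)
S = 12.5187 g/L

12.5187 g/L


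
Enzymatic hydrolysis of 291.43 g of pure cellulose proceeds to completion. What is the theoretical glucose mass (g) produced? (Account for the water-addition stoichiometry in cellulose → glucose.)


glucose = cellulose * 180/162
= 291.43 * 180/162
= 323.8111 g

323.8111 g


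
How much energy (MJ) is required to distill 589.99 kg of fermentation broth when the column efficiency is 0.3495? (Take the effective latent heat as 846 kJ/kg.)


E = m * 846 / (eta * 1000)
= 589.99 * 846 / (0.3495 * 1000)
= 1428.1303 MJ

1428.1303 MJ


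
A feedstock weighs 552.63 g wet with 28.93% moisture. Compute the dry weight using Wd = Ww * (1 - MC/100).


Wd = Ww * (1 - MC/100)
= 552.63 * (1 - 28.93/100)
= 392.7541 g

392.7541 g


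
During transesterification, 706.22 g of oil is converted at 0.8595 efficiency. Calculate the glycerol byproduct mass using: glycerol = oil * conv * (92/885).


glycerol = oil * conv * (92/885)
= 706.22 * 0.8595 * 92 / 885
= 63.1002 g

63.1002 g


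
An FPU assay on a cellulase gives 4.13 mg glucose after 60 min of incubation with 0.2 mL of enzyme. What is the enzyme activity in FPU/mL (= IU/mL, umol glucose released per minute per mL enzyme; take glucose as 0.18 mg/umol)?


Activity = glucose_mg / (0.18 mg/umol * V_mL * t_min)
= 4.13 / (0.18 * 0.2 * 60)
= 1.9120 FPU/mL

1.9120 FPU/mL


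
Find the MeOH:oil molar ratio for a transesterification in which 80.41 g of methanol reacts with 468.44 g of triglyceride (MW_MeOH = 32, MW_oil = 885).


Molar ratio = n_MeOH / n_oil = (MeOH/32) / (oil/885) = (MeOH * 885) / (32 * oil)
= (80.41 * 885) / (32 * 468.44)
= 4.7473

4.7473


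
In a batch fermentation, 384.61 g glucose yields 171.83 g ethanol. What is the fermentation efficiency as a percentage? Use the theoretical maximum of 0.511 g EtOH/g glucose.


Fermentation efficiency = (actual / (0.511 * glucose)) * 100
= (171.83 / (0.511 * 384.61)) * 100
= 87.4294%

87.4294%


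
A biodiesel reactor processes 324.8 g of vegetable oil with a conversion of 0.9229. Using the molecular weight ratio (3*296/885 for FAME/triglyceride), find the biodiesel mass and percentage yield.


m_FAME = oil * conv * (3 * 296 / 885) = oil * conv * (888/885)
= 324.8 * 0.9229 * 888 / 885
= 300.7740 g
Y = m_FAME / oil * 100 = conv * (888/885) * 100
= 0.9229 * 888 / 885 * 100
= 92.60%

300.7740 g FAME; Y = 92.60%


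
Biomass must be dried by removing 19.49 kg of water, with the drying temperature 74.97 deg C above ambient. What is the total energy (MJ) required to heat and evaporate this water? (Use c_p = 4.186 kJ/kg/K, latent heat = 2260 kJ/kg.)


E = m_water * (4.186 * dT + 2260) / 1000
= 19.49 * (4.186 * 74.97 + 2260) / 1000
= 50.1638 MJ

50.1638 MJ


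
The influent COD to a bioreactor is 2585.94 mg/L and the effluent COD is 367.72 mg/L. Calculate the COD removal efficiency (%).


eta = (COD_in - COD_out) / COD_in * 100
= (2585.94 - 367.72) / 2585.94 * 100
= 85.7800%

85.7800%


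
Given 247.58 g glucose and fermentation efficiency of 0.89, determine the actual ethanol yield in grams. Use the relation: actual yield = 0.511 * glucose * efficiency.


Actual ethanol: m = 0.511 * 247.58 * 0.89
m = 112.5969 g

112.5969 g


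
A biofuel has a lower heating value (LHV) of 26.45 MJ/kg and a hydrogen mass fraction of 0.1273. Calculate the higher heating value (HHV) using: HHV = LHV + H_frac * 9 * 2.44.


HHV = LHV + H_frac * 9 * 2.44
= 26.45 + 0.1273 * 9 * 2.44
= 29.2455 MJ/kg

29.2455 MJ/kg


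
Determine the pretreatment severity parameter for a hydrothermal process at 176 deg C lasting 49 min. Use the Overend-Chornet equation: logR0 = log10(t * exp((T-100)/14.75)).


logR0 = log10(t * exp((T - 100) / 14.75))
= log10(49 * exp((176 - 100) / 14.75))
= 3.9279

3.9279


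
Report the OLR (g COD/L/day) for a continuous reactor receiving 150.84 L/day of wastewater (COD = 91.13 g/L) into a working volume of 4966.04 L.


OLR = Q * S / V
= 150.84 * 91.13 / 4966.04
= 2.7680 g/L/day

2.7680 g/L/day


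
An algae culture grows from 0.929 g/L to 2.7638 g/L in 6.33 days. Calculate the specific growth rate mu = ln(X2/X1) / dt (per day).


mu = ln(X2/X1) / dt
= ln(2.7638/0.929) / 6.33
= 0.1722 per day

0.1722 per day


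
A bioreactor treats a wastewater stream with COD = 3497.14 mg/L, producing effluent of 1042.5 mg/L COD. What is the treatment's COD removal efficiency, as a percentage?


eta = (COD_in - COD_out) / COD_in * 100
= (3497.14 - 1042.5) / 3497.14 * 100
= 70.1899%

70.1899%


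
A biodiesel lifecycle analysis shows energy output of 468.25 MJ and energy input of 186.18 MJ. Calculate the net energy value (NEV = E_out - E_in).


NEV = E_out - E_in
= 468.25 - 186.18
= 282.0700 MJ

282.0700 MJ


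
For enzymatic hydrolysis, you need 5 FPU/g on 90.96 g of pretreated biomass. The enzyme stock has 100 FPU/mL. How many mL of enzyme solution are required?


V = dosage * m_sub / activity
V = 5 * 90.96 / 100
V = 4.5480 mL

4.5480 mL


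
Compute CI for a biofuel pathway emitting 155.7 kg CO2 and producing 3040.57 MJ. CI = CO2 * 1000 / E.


CI = CO2 * 1000 / E
= 155.7 * 1000 / 3040.57
= 51.2075 g CO2/MJ

51.2075 g CO2/MJ


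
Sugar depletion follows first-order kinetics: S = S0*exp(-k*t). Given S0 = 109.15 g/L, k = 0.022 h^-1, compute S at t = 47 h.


S = S0 * exp(-k * t)
S = 109.15 * exp(-0.022 * 47)
S = 38.8118 g/L

38.8118 g/L


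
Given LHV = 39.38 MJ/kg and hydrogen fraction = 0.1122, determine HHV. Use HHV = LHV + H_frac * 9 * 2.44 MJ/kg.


HHV = LHV + H_frac * 9 * 2.44
= 39.38 + 0.1122 * 9 * 2.44
= 41.8439 MJ/kg

41.8439 MJ/kg


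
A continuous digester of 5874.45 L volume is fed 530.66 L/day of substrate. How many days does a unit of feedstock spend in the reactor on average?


HRT = V / Q
= 5874.45 / 530.66
= 11.0701 days

11.0701 days


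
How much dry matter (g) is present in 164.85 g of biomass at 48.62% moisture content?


Wd = Ww * (1 - MC/100)
= 164.85 * (1 - 48.62/100)
= 84.6999 g

84.6999 g


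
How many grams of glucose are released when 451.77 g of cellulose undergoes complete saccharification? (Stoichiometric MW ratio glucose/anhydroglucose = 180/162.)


glucose = cellulose * 180/162
= 451.77 * 180/162
= 501.9667 g

501.9667 g


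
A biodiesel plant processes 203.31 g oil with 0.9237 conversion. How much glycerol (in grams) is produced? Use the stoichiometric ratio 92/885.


glycerol = oil * conv * (92/885)
= 203.31 * 0.9237 * 92 / 885
= 19.5224 g

19.5224 g


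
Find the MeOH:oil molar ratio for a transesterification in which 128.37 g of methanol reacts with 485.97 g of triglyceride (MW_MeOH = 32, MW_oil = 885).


Molar ratio = n_MeOH / n_oil = (MeOH/32) / (oil/885) = (MeOH * 885) / (32 * oil)
= (128.37 * 885) / (32 * 485.97)
= 7.3055

7.3055


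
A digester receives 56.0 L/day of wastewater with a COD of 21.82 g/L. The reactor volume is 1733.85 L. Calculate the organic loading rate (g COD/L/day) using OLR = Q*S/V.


OLR = Q * S / V
= 56.0 * 21.82 / 1733.85
= 0.7047 g/L/day

0.7047 g/L/day


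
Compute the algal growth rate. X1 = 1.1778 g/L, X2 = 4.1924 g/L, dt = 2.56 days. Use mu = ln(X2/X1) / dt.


mu = ln(X2/X1) / dt
= ln(4.1924/1.1778) / 2.56
= 0.4959 per day

0.4959 per day


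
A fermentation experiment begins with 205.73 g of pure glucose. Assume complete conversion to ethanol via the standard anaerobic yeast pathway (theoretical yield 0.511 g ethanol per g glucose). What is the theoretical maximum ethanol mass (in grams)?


Theoretical ethanol yield: m_EtOH = 0.511 * m_glucose
m_EtOH = 0.511 * 205.73 = 105.1280 g

105.1280 g


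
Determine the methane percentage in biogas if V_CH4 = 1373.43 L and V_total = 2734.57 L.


CH4% = V_CH4 / V_total * 100
= 1373.43 / 2734.57 * 100
= 50.2247%

50.2247%


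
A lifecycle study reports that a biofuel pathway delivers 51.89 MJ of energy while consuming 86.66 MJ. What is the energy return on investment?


EROI = E_out / E_in
= 51.89 / 86.66
= 0.5988

0.5988


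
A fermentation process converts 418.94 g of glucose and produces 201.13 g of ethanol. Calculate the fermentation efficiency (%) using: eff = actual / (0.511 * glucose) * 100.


Fermentation efficiency = (actual / (0.511 * glucose)) * 100
= (201.13 / (0.511 * 418.94)) * 100
= 93.9516%

93.9516%


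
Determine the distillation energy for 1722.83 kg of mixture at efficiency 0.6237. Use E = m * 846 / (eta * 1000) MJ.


E = m * 846 / (eta * 1000)
= 1722.83 * 846 / (0.6237 * 1000)
= 2336.8834 MJ

2336.8834 MJ


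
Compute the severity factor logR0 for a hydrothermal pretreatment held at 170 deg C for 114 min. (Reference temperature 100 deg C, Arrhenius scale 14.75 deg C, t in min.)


logR0 = log10(t * exp((T - 100) / 14.75))
= log10(114 * exp((170 - 100) / 14.75))
= 4.1180

4.1180


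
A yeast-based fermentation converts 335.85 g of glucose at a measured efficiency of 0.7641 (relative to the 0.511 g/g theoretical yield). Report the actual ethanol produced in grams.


Actual ethanol: m = 0.511 * 335.85 * 0.7641
m = 131.1343 g

131.1343 g


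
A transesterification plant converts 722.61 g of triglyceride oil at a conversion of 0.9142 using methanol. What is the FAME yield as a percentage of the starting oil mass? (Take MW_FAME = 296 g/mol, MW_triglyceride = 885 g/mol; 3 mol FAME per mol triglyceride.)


m_FAME = oil * conv * (3 * 296 / 885) = oil * conv * (888/885)
= 722.61 * 0.9142 * 888 / 885
= 662.8494 g
Y = m_FAME / oil * 100 = conv * (888/885) * 100
= 0.9142 * 888 / 885 * 100
= 91.73%

91.73%


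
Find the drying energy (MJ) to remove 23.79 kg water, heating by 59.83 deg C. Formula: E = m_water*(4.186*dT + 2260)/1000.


E = m_water * (4.186 * dT + 2260) / 1000
= 23.79 * (4.186 * 59.83 + 2260) / 1000
= 59.7236 MJ

59.7236 MJ


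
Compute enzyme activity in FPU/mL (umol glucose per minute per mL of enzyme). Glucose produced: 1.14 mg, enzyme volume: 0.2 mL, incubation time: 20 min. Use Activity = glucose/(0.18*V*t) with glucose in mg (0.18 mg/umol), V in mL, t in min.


Activity = glucose_mg / (0.18 mg/umol * V_mL * t_min)
= 1.14 / (0.18 * 0.2 * 20)
= 1.5833 FPU/mL

1.5833 FPU/mL


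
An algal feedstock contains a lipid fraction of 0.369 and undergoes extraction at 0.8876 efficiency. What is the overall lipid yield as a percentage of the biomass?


Y = lipid_content * extraction_eff * 100
= 0.369 * 0.8876 * 100
= 32.7524%

32.7524%


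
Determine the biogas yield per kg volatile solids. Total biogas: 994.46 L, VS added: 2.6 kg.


Y = V / VS
= 994.46 / 2.6
= 382.4846 L/kg VS

382.4846 L/kg VS


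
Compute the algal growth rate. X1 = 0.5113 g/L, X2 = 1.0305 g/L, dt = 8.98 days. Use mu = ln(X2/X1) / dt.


mu = ln(X2/X1) / dt
= ln(1.0305/0.5113) / 8.98
= 0.0780 per day

0.0780 per day


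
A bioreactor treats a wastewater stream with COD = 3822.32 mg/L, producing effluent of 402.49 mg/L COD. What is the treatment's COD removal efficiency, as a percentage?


eta = (COD_in - COD_out) / COD_in * 100
= (3822.32 - 402.49) / 3822.32 * 100
= 89.4700%

89.4700%


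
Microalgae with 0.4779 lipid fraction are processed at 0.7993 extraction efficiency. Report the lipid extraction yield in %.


Y = lipid_content * extraction_eff * 100
= 0.4779 * 0.7993 * 100
= 38.1985%

38.1985%


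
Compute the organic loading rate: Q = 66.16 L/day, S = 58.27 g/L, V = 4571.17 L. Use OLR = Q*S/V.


OLR = Q * S / V
= 66.16 * 58.27 / 4571.17
= 0.8434 g/L/day

0.8434 g/L/day


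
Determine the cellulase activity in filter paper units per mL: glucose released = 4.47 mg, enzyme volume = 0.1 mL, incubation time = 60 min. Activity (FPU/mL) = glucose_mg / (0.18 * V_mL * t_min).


Activity = glucose_mg / (0.18 mg/umol * V_mL * t_min)
= 4.47 / (0.18 * 0.1 * 60)
= 4.1389 FPU/mL

4.1389 FPU/mL


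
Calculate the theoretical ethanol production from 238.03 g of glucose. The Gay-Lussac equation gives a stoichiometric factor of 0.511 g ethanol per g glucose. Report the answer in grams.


Theoretical ethanol yield: m_EtOH = 0.511 * m_glucose
m_EtOH = 0.511 * 238.03 = 121.6333 g

121.6333 g


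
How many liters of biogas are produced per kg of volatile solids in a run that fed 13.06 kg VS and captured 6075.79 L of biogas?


Y = V / VS
= 6075.79 / 13.06
= 465.2213 L/kg VS

465.2213 L/kg VS


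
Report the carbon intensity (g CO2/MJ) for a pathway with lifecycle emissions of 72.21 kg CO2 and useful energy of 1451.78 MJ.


CI = CO2 * 1000 / E
= 72.21 * 1000 / 1451.78
= 49.7389 g CO2/MJ

49.7389 g CO2/MJ


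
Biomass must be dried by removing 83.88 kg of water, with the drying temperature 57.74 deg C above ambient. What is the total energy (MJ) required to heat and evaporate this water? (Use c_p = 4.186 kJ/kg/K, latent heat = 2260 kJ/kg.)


E = m_water * (4.186 * dT + 2260) / 1000
= 83.88 * (4.186 * 57.74 + 2260) / 1000
= 209.8426 MJ

209.8426 MJ


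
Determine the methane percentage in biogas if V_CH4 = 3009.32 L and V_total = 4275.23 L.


CH4% = V_CH4 / V_total * 100
= 3009.32 / 4275.23 * 100
= 70.3897%

70.3897%


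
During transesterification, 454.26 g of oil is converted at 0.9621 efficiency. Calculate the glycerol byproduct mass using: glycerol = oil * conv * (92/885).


glycerol = oil * conv * (92/885)
= 454.26 * 0.9621 * 92 / 885
= 45.4328 g

45.4328 g


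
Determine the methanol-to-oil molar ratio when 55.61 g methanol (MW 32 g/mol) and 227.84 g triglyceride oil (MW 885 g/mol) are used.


Molar ratio = n_MeOH / n_oil = (MeOH/32) / (oil/885) = (MeOH * 885) / (32 * oil)
= (55.61 * 885) / (32 * 227.84)
= 6.7502

6.7502


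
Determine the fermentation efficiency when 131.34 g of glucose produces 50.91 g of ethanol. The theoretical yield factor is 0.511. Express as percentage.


Fermentation efficiency = (actual / (0.511 * glucose)) * 100
= (50.91 / (0.511 * 131.34)) * 100
= 75.8552%

75.8552%


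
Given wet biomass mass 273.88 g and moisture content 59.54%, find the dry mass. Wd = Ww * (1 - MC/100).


Wd = Ww * (1 - MC/100)
= 273.88 * (1 - 59.54/100)
= 110.8118 g

110.8118 g


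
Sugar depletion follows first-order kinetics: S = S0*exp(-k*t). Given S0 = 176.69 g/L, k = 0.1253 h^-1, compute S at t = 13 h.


S = S0 * exp(-k * t)
S = 176.69 * exp(-0.1253 * 13)
S = 34.6569 g/L

34.6569 g/L


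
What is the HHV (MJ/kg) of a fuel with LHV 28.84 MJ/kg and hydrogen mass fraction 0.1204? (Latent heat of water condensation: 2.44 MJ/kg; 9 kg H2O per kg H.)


HHV = LHV + H_frac * 9 * 2.44
= 28.84 + 0.1204 * 9 * 2.44
= 31.4840 MJ/kg

31.4840 MJ/kg


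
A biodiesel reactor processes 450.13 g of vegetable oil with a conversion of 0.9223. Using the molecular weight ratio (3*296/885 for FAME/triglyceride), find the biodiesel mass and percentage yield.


m_FAME = oil * conv * (3 * 296 / 885) = oil * conv * (888/885)
= 450.13 * 0.9223 * 888 / 885
= 416.5622 g
Y = m_FAME / oil * 100 = conv * (888/885) * 100
= 0.9223 * 888 / 885 * 100
= 92.54%

416.5622 g FAME; Y = 92.54%


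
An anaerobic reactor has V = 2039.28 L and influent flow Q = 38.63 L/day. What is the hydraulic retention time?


HRT = V / Q
= 2039.28 / 38.63
= 52.7901 days

52.7901 days


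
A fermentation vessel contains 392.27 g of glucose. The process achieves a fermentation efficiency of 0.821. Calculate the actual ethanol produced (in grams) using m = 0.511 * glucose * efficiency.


Actual ethanol: m = 0.511 * 392.27 * 0.821
m = 164.5694 g

164.5694 g


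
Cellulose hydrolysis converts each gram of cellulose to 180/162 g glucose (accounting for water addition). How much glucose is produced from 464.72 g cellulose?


glucose = cellulose * 180/162
= 464.72 * 180/162
= 516.3556 g

516.3556 g


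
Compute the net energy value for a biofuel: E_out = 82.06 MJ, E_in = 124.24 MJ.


NEV = E_out - E_in
= 82.06 - 124.24
= -42.1800 MJ

-42.1800 MJ


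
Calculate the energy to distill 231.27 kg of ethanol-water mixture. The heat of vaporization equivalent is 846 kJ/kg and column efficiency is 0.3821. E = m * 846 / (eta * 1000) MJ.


E = m * 846 / (eta * 1000)
= 231.27 * 846 / (0.3821 * 1000)
= 512.0503 MJ

512.0503 MJ


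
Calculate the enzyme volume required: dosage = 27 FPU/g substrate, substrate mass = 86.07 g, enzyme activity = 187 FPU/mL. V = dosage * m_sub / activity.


V = dosage * m_sub / activity
V = 27 * 86.07 / 187
V = 12.4272 mL

12.4272 mL


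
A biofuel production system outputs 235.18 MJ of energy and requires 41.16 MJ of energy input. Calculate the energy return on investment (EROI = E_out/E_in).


EROI = E_out / E_in
= 235.18 / 41.16
= 5.7138

5.7138


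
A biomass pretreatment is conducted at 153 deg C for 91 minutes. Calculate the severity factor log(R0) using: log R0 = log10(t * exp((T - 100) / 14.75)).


logR0 = log10(t * exp((T - 100) / 14.75))
= log10(91 * exp((153 - 100) / 14.75))
= 3.5196

3.5196


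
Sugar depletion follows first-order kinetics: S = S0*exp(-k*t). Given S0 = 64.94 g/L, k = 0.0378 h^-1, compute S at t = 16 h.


S = S0 * exp(-k * t)
S = 64.94 * exp(-0.0378 * 16)
S = 35.4692 g/L

35.4692 g/L


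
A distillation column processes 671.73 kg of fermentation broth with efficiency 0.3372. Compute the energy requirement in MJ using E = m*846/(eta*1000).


E = m * 846 / (eta * 1000)
= 671.73 * 846 / (0.3372 * 1000)
= 1685.3012 MJ

1685.3012 MJ


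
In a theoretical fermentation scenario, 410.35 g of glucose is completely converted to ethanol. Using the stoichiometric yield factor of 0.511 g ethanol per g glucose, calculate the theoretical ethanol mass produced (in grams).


Theoretical ethanol yield: m_EtOH = 0.511 * m_glucose
m_EtOH = 0.511 * 410.35 = 209.6889 g

209.6889 g


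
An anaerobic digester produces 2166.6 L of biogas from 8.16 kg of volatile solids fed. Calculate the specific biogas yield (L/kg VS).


Y = V / VS
= 2166.6 / 8.16
= 265.5147 L/kg VS

265.5147 L/kg VS


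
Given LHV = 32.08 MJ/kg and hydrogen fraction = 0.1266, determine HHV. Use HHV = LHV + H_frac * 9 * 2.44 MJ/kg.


HHV = LHV + H_frac * 9 * 2.44
= 32.08 + 0.1266 * 9 * 2.44
= 34.8601 MJ/kg

34.8601 MJ/kg


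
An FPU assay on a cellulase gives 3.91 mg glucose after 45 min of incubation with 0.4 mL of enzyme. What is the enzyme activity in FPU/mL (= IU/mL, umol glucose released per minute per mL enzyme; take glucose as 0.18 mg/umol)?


Activity = glucose_mg / (0.18 mg/umol * V_mL * t_min)
= 3.91 / (0.18 * 0.4 * 45)
= 1.2068 FPU/mL

1.2068 FPU/mL


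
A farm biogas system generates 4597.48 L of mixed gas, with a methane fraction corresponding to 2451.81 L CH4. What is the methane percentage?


CH4% = V_CH4 / V_total * 100
= 2451.81 / 4597.48 * 100
= 53.3294%

53.3294%


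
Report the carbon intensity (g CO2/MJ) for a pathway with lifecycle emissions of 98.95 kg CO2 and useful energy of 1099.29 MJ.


CI = CO2 * 1000 / E
= 98.95 * 1000 / 1099.29
= 90.0126 g CO2/MJ

90.0126 g CO2/MJ


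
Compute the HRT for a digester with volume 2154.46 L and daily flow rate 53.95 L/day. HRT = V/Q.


HRT = V / Q
= 2154.46 / 53.95
= 39.9344 days

39.9344 days


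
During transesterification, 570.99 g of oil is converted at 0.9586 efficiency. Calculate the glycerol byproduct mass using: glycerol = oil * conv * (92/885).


glycerol = oil * conv * (92/885)
= 570.99 * 0.9586 * 92 / 885
= 56.8998 g

56.8998 g


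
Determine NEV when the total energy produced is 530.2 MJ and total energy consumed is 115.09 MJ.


NEV = E_out - E_in
= 530.2 - 115.09
= 415.1100 MJ

415.1100 MJ


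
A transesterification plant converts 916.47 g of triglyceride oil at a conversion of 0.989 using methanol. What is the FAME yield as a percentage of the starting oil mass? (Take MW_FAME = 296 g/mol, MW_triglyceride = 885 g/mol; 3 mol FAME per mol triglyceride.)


m_FAME = oil * conv * (3 * 296 / 885) = oil * conv * (888/885)
= 916.47 * 0.989 * 888 / 885
= 909.4613 g
Y = m_FAME / oil * 100 = conv * (888/885) * 100
= 0.989 * 888 / 885 * 100
= 99.24%

99.24%


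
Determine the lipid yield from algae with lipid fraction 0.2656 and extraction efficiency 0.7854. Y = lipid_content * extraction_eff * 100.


Y = lipid_content * extraction_eff * 100
= 0.2656 * 0.7854 * 100
= 20.8602%

20.8602%


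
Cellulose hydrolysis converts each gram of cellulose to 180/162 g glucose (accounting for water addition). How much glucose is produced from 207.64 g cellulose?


glucose = cellulose * 180/162
= 207.64 * 180/162
= 230.7111 g

230.7111 g


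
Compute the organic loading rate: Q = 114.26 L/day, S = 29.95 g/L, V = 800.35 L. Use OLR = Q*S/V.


OLR = Q * S / V
= 114.26 * 29.95 / 800.35
= 4.2757 g/L/day

4.2757 g/L/day


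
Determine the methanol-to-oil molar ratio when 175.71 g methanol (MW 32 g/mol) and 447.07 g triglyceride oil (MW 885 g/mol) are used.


Molar ratio = n_MeOH / n_oil = (MeOH/32) / (oil/885) = (MeOH * 885) / (32 * oil)
= (175.71 * 885) / (32 * 447.07)
= 10.8696

10.8696


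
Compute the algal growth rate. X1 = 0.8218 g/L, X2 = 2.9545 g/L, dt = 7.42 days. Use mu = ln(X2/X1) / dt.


mu = ln(X2/X1) / dt
= ln(2.9545/0.8218) / 7.42
= 0.1725 per day

0.1725 per day


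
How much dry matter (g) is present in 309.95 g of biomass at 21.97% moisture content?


Wd = Ww * (1 - MC/100)
= 309.95 * (1 - 21.97/100)
= 241.8540 g

241.8540 g


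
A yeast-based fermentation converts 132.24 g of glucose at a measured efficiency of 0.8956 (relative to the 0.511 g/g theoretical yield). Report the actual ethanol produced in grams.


Actual ethanol: m = 0.511 * 132.24 * 0.8956
m = 60.5198 g

60.5198 g


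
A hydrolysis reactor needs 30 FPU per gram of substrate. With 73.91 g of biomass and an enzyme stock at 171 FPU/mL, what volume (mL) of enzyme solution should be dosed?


V = dosage * m_sub / activity
V = 30 * 73.91 / 171
V = 12.9667 mL

12.9667 mL


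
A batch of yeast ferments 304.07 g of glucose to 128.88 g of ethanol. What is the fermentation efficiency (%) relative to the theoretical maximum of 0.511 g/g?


Fermentation efficiency = (actual / (0.511 * glucose)) * 100
= (128.88 / (0.511 * 304.07)) * 100
= 82.9452%

82.9452%


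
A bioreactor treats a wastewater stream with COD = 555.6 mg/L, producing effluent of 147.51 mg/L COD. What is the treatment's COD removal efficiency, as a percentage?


eta = (COD_in - COD_out) / COD_in * 100
= (555.6 - 147.51) / 555.6 * 100
= 73.4503%

73.4503%


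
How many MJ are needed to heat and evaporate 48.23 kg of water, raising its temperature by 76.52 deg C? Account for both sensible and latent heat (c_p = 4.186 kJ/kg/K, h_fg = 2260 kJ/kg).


E = m_water * (4.186 * dT + 2260) / 1000
= 48.23 * (4.186 * 76.52 + 2260) / 1000
= 124.4485 MJ

124.4485 MJ


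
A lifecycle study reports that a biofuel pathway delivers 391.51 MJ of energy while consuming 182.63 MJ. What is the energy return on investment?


EROI = E_out / E_in
= 391.51 / 182.63
= 2.1437

2.1437


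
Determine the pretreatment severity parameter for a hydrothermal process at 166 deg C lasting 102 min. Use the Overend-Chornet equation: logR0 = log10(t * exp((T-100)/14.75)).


logR0 = log10(t * exp((T - 100) / 14.75))
= log10(102 * exp((166 - 100) / 14.75))
= 3.9519

3.9519
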